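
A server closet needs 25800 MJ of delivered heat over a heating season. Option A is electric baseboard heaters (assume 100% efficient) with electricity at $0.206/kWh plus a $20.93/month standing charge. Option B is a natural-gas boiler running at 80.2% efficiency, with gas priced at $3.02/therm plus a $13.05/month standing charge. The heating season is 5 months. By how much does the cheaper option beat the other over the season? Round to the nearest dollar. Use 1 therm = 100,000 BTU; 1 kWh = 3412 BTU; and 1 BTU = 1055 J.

Heat load = 25800 MJ = 25,800,000,000 J / 1055 = 24,454,976 BTU
Gas: input = 24,454,976 / 0.802 = 30,492,489 BTU = 304.9 therm → 304.9 × $3.02 = $920.87; + 5 × $13.05 standing = $986.12
Electric: 24,454,976 BTU / 3412 = 7,167 kWh → × $0.206 = $1,476.47; + 5 × $20.93 standing = $1,581.12
Difference = |$986.12 − $1,581.12| = $595.00

$595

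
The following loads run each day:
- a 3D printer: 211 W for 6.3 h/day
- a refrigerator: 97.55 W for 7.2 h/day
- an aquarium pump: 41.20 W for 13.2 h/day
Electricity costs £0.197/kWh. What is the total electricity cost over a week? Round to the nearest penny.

£3.55

3D printer: 211 W × 6.3 h × 7 d = 9,305 Wh = 9.305 kWh
refrigerator: 97.55 W × 7.2 h × 7 d = 4,917 Wh = 4.917 kWh
aquarium pump: 41.20 W × 13.2 h × 7 d = 3,807 Wh = 3.807 kWh
Total energy = 9.305 + 4.917 + 3.807 = 18.03 kWh
Cost = 18.03 kWh × £0.197 = £3.55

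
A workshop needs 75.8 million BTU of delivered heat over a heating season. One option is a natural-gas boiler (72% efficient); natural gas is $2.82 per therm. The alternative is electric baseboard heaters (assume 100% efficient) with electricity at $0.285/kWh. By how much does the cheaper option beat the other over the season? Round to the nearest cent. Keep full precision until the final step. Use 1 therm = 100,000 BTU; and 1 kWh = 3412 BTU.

$3362.64

Heat load = 75.8 × 10⁶ BTU = 75,800,000 BTU
Gas: input = 75,800,000 / 0.720 = 105,277,778 BTU = 1,053 therm → 1,053 × $2.82 = $2,968.83
Electric: 75,800,000 BTU / 3412 = 22,220 kWh → × $0.285 = $6,331.48
Difference = |$2,968.83 − $6,331.48| = $3,362.64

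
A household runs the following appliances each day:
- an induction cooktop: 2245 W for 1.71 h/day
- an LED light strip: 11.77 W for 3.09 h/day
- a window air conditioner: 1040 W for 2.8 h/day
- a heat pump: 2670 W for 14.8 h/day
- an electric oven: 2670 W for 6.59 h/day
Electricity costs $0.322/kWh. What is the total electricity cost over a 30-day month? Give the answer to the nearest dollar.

induction cooktop: 2245 W × 1.71 h × 30 d = 115,168 Wh = 115.2 kWh
LED light strip: 11.77 W × 3.09 h × 30 d = 1,091 Wh = 1.091 kWh
window air conditioner: 1040 W × 2.8 h × 30 d = 87,360 Wh = 87.36 kWh
heat pump: 2670 W × 14.8 h × 30 d = 1,185,480 Wh = 1,185 kWh
electric oven: 2670 W × 6.59 h × 30 d = 527,859 Wh = 527.9 kWh
Total energy = 115.2 + 1.091 + 87.36 + 1,185 + 527.9 = 1,917 kWh
Cost = 1,917 kWh × $0.322 = $617.26 ≈ $617

$617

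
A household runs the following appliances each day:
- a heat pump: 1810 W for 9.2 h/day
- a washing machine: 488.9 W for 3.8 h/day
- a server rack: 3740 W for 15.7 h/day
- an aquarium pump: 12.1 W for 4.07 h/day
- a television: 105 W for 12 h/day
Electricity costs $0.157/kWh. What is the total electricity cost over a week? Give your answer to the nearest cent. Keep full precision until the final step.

$86.31

heat pump: 1810 W × 9.2 h × 7 d = 116,564 Wh = 116.6 kWh
washing machine: 488.9 W × 3.8 h × 7 d = 13,005 Wh = 13 kWh
server rack: 3740 W × 15.7 h × 7 d = 411,026 Wh = 411 kWh
aquarium pump: 12.1 W × 4.07 h × 7 d = 345 Wh = 0.3447 kWh
television: 105 W × 12 h × 7 d = 8,820 Wh = 8.82 kWh
Total energy = 116.6 + 13 + 411 + 0.3447 + 8.82 = 549.8 kWh
Cost = 549.8 kWh × $0.157 = $86.31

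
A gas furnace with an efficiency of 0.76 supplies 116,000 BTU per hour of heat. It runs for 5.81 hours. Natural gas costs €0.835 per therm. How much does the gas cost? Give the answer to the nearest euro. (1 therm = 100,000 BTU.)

Heat delivered = 116,000 BTU/h × 5.81 h = 673,960 BTU
Gas input = 673,960 / 0.76 = 886,789 BTU
= 886,789 / 100,000 = 8.868 therm
Cost = 8.868 × €0.835/therm = €7.40 ≈ €7

€7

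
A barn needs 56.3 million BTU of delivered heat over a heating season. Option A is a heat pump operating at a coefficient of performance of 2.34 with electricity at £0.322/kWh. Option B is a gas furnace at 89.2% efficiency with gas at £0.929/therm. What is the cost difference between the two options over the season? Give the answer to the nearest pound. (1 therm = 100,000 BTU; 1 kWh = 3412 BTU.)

Heat load = 56.3 × 10⁶ BTU = 56,300,000 BTU
Gas: input = 56,300,000 / 0.892 = 63,116,592 BTU = 631.2 therm → 631.2 × £0.929 = £586.35
Heat pump: 56,300,000 BTU / 3412 = 16,500 kWh heat; / 2.34 = 7,052 kWh in → × £0.322 = £2,270.59
Difference = |£586.35 − £2,270.59| = £1,684.24 ≈ £1684

£1684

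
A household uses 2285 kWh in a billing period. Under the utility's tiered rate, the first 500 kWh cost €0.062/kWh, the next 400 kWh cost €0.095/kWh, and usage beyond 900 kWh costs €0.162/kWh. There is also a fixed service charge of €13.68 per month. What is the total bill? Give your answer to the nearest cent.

First 500 kWh × €0.062 = €31.00
Next 400 kWh × €0.095 = €38.00
Remaining 1385 kWh × €0.162 = €224.37
Energy charge = €293.37; + service €13.68 = €307.05

€307.05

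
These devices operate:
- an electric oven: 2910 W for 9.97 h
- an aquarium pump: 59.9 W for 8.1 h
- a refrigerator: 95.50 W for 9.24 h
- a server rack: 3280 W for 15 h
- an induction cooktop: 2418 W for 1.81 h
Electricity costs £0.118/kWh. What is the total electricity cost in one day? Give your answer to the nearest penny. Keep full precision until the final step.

electric oven: 2910 W × 9.97 h = 29,013 Wh = 29.01 kWh
aquarium pump: 59.9 W × 8.1 h = 485 Wh = 0.4852 kWh
refrigerator: 95.50 W × 9.24 h = 882 Wh = 0.8824 kWh
server rack: 3280 W × 15 h = 49,200 Wh = 49.2 kWh
induction cooktop: 2418 W × 1.81 h = 4,377 Wh = 4.377 kWh
Total energy = 29.01 + 0.4852 + 0.8824 + 49.2 + 4.377 = 83.96 kWh
Cost = 83.96 kWh × £0.118 = £9.91

£9.91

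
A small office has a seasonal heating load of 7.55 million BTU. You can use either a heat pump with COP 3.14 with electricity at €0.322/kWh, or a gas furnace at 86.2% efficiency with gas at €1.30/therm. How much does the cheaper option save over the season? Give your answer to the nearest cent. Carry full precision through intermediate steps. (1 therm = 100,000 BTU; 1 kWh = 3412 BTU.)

Heat load = 7.55 × 10⁶ BTU = 7,550,000 BTU
Gas: input = 7,550,000 / 0.862 = 8,758,701 BTU = 87.59 therm → 87.59 × €1.30 = €113.86
Heat pump: 7,550,000 BTU / 3412 = 2,213 kWh heat; / 3.14 = 704.7 kWh in → × €0.322 = €226.92
Difference = |€113.86 − €226.92| = €113.05

€113.05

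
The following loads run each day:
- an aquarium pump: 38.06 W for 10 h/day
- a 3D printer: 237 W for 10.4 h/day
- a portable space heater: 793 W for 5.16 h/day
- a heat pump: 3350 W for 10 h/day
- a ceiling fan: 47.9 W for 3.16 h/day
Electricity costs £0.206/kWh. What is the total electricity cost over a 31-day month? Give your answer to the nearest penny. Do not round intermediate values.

aquarium pump: 38.06 W × 10 h × 31 d = 11,799 Wh = 11.8 kWh
3D printer: 237 W × 10.4 h × 31 d = 76,409 Wh = 76.41 kWh
portable space heater: 793 W × 5.16 h × 31 d = 126,848 Wh = 126.8 kWh
heat pump: 3350 W × 10 h × 31 d = 1,038,500 Wh = 1,038 kWh
ceiling fan: 47.9 W × 3.16 h × 31 d = 4,692 Wh = 4.692 kWh
Total energy = 11.8 + 76.41 + 126.8 + 1,038 + 4.692 = 1,258 kWh
Cost = 1,258 kWh × £0.206 = £259.20

£259.20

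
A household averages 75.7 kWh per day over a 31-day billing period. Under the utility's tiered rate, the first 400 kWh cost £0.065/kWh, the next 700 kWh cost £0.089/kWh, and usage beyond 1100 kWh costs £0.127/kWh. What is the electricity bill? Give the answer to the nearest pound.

£247

Usage = 75.7 kWh/day × 31 days = 2346.7 kWh
First 400 kWh × £0.065 = £26.00
Next 700 kWh × £0.089 = £62.30
Remaining 1246.7 kWh × £0.127 = £158.33
Total = £246.63 ≈ £247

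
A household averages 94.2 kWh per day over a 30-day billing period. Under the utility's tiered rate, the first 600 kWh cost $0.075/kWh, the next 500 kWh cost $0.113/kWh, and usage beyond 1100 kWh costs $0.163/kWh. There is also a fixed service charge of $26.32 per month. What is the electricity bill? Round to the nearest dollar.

$409

Usage = 94.2 kWh/day × 30 days = 2826 kWh
First 600 kWh × $0.075 = $45.00
Next 500 kWh × $0.113 = $56.50
Remaining 1726 kWh × $0.163 = $281.34
Energy charge = $382.84; + service $26.32 = $409.16 ≈ $409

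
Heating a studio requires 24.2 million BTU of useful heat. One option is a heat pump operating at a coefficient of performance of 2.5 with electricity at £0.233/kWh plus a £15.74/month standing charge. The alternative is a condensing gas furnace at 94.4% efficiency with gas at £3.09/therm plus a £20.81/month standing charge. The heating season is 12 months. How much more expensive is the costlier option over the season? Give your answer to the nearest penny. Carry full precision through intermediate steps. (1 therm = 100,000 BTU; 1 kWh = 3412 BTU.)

£191.95

Heat load = 24.2 × 10⁶ BTU = 24,200,000 BTU
Gas: input = 24,200,000 / 0.944 = 25,635,593 BTU = 256.4 therm → 256.4 × £3.09 = £792.14; + 12 × £20.81 standing = £1,041.86
Heat pump: 24,200,000 BTU / 3412 = 7,093 kWh heat; / 2.5 = 2,837 kWh in → × £0.233 = £661.03; + 12 × £15.74 standing = £849.91
Difference = |£1,041.86 − £849.91| = £191.95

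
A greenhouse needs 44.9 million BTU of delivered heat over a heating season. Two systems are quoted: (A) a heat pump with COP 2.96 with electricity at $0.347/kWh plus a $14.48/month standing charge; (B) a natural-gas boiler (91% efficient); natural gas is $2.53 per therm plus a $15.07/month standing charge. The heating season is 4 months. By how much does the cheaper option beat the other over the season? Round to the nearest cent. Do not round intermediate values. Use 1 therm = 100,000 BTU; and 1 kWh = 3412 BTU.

$292.00

Heat load = 44.9 × 10⁶ BTU = 44,900,000 BTU
Gas: input = 44,900,000 / 0.91 = 49,340,659 BTU = 493.4 therm → 493.4 × $2.53 = $1,248.32; + 4 × $15.07 standing = $1,308.60
Heat pump: 44,900,000 BTU / 3412 = 13,160 kWh heat; / 2.96 = 4,446 kWh in → × $0.347 = $1,542.68; + 4 × $14.48 standing = $1,600.60
Difference = |$1,308.60 − $1,600.60| = $292.00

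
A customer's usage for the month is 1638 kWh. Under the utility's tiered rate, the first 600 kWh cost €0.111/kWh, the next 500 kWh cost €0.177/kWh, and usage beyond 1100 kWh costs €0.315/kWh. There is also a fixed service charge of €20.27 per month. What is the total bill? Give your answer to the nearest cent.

€344.84

First 600 kWh × €0.111 = €66.60
Next 500 kWh × €0.177 = €88.50
Remaining 538 kWh × €0.315 = €169.47
Energy charge = €324.57; + service €20.27 = €344.84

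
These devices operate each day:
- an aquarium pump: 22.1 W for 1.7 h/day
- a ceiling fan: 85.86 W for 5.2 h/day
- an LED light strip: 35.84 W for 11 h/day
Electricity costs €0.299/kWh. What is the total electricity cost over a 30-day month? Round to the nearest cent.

€7.88

aquarium pump: 22.1 W × 1.7 h × 30 d = 1,127 Wh = 1.127 kWh
ceiling fan: 85.86 W × 5.2 h × 30 d = 13,394 Wh = 13.39 kWh
LED light strip: 35.84 W × 11 h × 30 d = 11,827 Wh = 11.83 kWh
Total energy = 1.127 + 13.39 + 11.83 = 26.35 kWh
Cost = 26.35 kWh × €0.299 = €7.88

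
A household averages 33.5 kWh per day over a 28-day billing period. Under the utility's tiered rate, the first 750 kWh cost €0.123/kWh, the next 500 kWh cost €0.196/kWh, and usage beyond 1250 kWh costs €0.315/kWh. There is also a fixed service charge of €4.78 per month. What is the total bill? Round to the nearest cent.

Usage = 33.5 kWh/day × 28 days = 938 kWh
First 750 kWh × €0.123 = €92.25
Next 188 kWh × €0.196 = €36.85
Remaining tier: 0 kWh (not reached)
Energy charge = €129.10; + service €4.78 = €133.88

€133.88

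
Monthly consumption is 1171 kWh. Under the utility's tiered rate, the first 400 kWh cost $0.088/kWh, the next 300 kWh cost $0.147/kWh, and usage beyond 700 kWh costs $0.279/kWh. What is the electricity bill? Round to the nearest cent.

First 400 kWh × $0.088 = $35.20
Next 300 kWh × $0.147 = $44.10
Remaining 471 kWh × $0.279 = $131.41
Total = $210.71

$210.71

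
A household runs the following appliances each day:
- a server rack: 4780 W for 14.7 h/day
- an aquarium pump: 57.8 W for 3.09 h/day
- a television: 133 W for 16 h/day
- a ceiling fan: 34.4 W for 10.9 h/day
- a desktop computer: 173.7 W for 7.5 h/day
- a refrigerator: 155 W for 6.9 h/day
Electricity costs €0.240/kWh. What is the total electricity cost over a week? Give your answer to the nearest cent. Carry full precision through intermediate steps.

server rack: 4780 W × 14.7 h × 7 d = 491,862 Wh = 491.9 kWh
aquarium pump: 57.8 W × 3.09 h × 7 d = 1,250 Wh = 1.25 kWh
television: 133 W × 16 h × 7 d = 14,896 Wh = 14.9 kWh
ceiling fan: 34.4 W × 10.9 h × 7 d = 2,625 Wh = 2.625 kWh
desktop computer: 173.7 W × 7.5 h × 7 d = 9,119 Wh = 9.119 kWh
refrigerator: 155 W × 6.9 h × 7 d = 7,486 Wh = 7.487 kWh
Total energy = 491.9 + 1.25 + 14.9 + 2.625 + 9.119 + 7.487 = 527.2 kWh
Cost = 527.2 kWh × €0.240 = €126.54

€126.54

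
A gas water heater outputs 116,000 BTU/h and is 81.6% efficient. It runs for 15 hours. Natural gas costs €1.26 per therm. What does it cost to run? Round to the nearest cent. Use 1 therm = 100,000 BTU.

Heat delivered = 116,000 BTU/h × 15 h = 1,740,000 BTU
Gas input = 1,740,000 / 0.816 = 2,132,353 BTU
= 2,132,353 / 100,000 = 21.32 therm
Cost = 21.32 × €1.26/therm = €26.87

€26.87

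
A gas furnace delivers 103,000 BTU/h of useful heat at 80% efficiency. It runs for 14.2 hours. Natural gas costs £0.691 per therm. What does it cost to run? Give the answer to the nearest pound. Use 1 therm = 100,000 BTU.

£13

Heat delivered = 103,000 BTU/h × 14.2 h = 1,462,600 BTU
Gas input = 1,462,600 / 0.80 = 1,828,250 BTU
= 1,828,250 / 100,000 = 18.28 therm
Cost = 18.28 × £0.691/therm = £12.63 ≈ £13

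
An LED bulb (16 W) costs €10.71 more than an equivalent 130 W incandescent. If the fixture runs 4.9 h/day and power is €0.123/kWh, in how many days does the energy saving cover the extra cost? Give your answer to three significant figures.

Power saved = 130 − 16 = 114 W
Daily energy saved = 114 W × 4.9 h = 558.6 Wh = 0.5586 kWh
Daily savings = 0.5586 × €0.123 = €0.0687
Payback = €10.71 / €0.0687 per day = 155.9 days

156 days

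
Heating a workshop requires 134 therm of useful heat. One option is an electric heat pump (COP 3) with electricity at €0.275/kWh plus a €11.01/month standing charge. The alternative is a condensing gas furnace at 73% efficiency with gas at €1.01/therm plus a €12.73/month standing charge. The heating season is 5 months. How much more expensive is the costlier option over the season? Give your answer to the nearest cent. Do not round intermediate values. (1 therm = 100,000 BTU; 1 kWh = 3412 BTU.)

Heat load = 134 therm × 100,000 = 13,400,000 BTU
Gas: input = 13,400,000 / 0.73 = 18,356,164 BTU = 183.6 therm → 183.6 × €1.01 = €185.40; + 5 × €12.73 standing = €249.05
Heat pump: 13,400,000 BTU / 3412 = 3,927 kWh heat; / 3 = 1,309 kWh in → × €0.275 = €360.00; + 5 × €11.01 standing = €415.05
Difference = |€249.05 − €415.05| = €166.01

€166.01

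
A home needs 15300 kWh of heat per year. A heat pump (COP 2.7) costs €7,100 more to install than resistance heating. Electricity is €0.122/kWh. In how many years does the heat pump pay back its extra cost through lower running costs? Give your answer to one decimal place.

6.0 years

Resistance: 15300 kWh × €0.122 = €1,866.60/yr
Heat pump: 15300 / 2.7 = 5667 kWh in → × €0.122 = €691.33/yr
Annual savings = €1,175.27
Payback = €7,100 / €1,175.27 = 6.04 years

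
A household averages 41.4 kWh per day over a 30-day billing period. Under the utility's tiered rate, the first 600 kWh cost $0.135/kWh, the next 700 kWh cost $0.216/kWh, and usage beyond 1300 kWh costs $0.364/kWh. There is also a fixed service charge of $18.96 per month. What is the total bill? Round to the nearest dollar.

$239

Usage = 41.4 kWh/day × 30 days = 1242 kWh
First 600 kWh × $0.135 = $81.00
Next 642 kWh × $0.216 = $138.67
Remaining tier: 0 kWh (not reached)
Energy charge = $219.67; + service $18.96 = $238.63 ≈ $239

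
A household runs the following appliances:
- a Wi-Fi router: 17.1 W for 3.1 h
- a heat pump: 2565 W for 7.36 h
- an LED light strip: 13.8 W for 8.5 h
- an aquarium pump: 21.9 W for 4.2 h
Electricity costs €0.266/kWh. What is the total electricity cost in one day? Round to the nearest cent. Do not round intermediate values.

€5.09

Wi-Fi router: 17.1 W × 3.1 h = 53 Wh = 0.05301 kWh
heat pump: 2565 W × 7.36 h = 18,878 Wh = 18.88 kWh
LED light strip: 13.8 W × 8.5 h = 117 Wh = 0.1173 kWh
aquarium pump: 21.9 W × 4.2 h = 92 Wh = 0.09198 kWh
Total energy = 0.05301 + 18.88 + 0.1173 + 0.09198 = 19.14 kWh
Cost = 19.14 kWh × €0.266 = €5.09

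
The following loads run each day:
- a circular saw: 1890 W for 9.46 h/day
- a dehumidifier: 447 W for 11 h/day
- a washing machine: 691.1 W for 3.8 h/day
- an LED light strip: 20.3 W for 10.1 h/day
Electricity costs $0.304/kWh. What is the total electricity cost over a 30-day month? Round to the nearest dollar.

$234

circular saw: 1890 W × 9.46 h × 30 d = 536,382 Wh = 536.4 kWh
dehumidifier: 447 W × 11 h × 30 d = 147,510 Wh = 147.5 kWh
washing machine: 691.1 W × 3.8 h × 30 d = 78,785 Wh = 78.79 kWh
LED light strip: 20.3 W × 10.1 h × 30 d = 6,151 Wh = 6.151 kWh
Total energy = 536.4 + 147.5 + 78.79 + 6.151 = 768.8 kWh
Cost = 768.8 kWh × $0.304 = $233.72 ≈ $234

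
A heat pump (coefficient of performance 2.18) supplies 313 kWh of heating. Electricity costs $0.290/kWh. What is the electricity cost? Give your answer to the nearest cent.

$41.64

Electrical input = 313 kWh / 2.18 = 143.6 kWh
Cost = 143.6 × $0.290/kWh = $41.64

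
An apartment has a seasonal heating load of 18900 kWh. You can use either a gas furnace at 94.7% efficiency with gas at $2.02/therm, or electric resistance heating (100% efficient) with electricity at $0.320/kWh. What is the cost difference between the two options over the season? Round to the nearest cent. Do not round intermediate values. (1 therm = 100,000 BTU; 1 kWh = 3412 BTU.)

$4672.46

Heat load = 18900 kWh × 3412 = 64,486,800 BTU
Gas: input = 64,486,800 / 0.947 = 68,095,882 BTU = 681 therm → 681 × $2.02 = $1,375.54
Electric: 64,486,800 BTU / 3412 = 18,900 kWh → × $0.320 = $6,048.00
Difference = |$1,375.54 − $6,048.00| = $4,672.46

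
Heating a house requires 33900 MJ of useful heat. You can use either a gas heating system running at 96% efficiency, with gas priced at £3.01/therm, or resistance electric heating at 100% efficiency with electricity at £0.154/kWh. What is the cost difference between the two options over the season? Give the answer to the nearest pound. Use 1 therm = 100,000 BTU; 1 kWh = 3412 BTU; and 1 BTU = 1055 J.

£443

Heat load = 33900 MJ = 33,900,000,000 J / 1055 = 32,132,701 BTU
Gas: input = 32,132,701 / 0.96 = 33,471,564 BTU = 334.7 therm → 334.7 × £3.01 = £1,007.49
Electric: 32,132,701 BTU / 3412 = 9,418 kWh → × £0.154 = £1,450.30
Difference = |£1,007.49 − £1,450.30| = £442.81 ≈ £443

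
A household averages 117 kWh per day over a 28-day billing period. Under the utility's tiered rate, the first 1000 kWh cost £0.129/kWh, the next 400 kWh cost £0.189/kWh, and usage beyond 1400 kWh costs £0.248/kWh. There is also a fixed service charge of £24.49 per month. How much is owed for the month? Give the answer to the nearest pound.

Usage = 117 kWh/day × 28 days = 3276 kWh
First 1000 kWh × £0.129 = £129.00
Next 400 kWh × £0.189 = £75.60
Remaining 1876 kWh × £0.248 = £465.25
Energy charge = £669.85; + service £24.49 = £694.34 ≈ £694

£694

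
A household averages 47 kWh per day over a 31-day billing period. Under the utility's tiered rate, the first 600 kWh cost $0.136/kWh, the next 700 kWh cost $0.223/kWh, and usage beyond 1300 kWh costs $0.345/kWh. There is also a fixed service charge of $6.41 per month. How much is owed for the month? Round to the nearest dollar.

Usage = 47 kWh/day × 31 days = 1457 kWh
First 600 kWh × $0.136 = $81.60
Next 700 kWh × $0.223 = $156.10
Remaining 157 kWh × $0.345 = $54.16
Energy charge = $291.87; + service $6.41 = $298.28 ≈ $298

$298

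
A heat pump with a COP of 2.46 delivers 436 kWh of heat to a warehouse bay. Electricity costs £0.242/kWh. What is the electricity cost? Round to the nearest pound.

£43

Electrical input = 436 kWh / 2.46 = 177.2 kWh
Cost = 177.2 × £0.242/kWh = £42.89 ≈ £43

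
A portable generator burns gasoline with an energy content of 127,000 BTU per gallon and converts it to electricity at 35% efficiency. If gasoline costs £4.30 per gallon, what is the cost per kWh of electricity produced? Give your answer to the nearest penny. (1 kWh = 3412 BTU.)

Electrical output per gallon = 127,000 BTU × 0.35 / 3412 BTU/kWh = 13.03 kWh
Cost per kWh = £4.30 / 13.03 kWh = £0.330

£0.33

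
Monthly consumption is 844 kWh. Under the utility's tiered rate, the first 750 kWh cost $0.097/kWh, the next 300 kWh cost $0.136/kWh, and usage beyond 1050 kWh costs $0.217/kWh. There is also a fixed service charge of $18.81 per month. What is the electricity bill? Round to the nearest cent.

First 750 kWh × $0.097 = $72.75
Next 94 kWh × $0.136 = $12.78
Remaining tier: 0 kWh (not reached)
Energy charge = $85.53; + service $18.81 = $104.34

$104.34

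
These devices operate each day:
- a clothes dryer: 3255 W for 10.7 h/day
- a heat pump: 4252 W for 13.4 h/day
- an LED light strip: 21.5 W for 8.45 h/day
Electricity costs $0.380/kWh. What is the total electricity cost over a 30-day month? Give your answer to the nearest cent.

$1048.65

clothes dryer: 3255 W × 10.7 h × 30 d = 1,044,855 Wh = 1,045 kWh
heat pump: 4252 W × 13.4 h × 30 d = 1,709,304 Wh = 1,709 kWh
LED light strip: 21.5 W × 8.45 h × 30 d = 5,450 Wh = 5.45 kWh
Total energy = 1,045 + 1,709 + 5.45 = 2,760 kWh
Cost = 2,760 kWh × $0.380 = $1,048.65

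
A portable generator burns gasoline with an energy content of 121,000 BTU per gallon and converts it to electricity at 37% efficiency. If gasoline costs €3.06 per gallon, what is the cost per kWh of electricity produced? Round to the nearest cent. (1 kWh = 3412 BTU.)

€0.23

Electrical output per gallon = 121,000 BTU × 0.37 / 3412 BTU/kWh = 13.12 kWh
Cost per kWh = €3.06 / 13.12 kWh = €0.233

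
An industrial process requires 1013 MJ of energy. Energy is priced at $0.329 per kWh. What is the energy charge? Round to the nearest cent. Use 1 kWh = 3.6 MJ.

1013 MJ × (0.27778 kWh/MJ) = 281.4 kWh
Cost = 281.4 kWh × $0.329/kWh = $92.58

$92.58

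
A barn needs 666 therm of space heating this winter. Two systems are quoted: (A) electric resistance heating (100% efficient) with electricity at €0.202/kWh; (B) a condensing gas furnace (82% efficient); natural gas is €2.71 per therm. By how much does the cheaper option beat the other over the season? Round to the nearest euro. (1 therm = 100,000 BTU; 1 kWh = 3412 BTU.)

€1742

Heat load = 666 therm × 100,000 = 66,600,000 BTU
Gas: input = 66,600,000 / 0.820 = 81,219,512 BTU = 812.2 therm → 812.2 × €2.71 = €2,201.05
Electric: 66,600,000 BTU / 3412 = 19,520 kWh → × €0.202 = €3,942.91
Difference = |€2,201.05 − €3,942.91| = €1,741.86 ≈ €1742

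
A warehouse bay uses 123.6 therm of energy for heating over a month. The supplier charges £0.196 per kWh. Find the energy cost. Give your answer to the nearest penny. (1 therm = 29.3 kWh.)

123.6 therm × (29.3 kWh/therm) = 3,621 kWh
Cost = 3,621 kWh × £0.196/kWh = £709.81

£709.81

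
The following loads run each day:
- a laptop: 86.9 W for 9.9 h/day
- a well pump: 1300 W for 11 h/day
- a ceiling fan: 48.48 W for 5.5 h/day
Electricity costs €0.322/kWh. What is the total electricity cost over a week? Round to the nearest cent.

€34.77

laptop: 86.9 W × 9.9 h × 7 d = 6,022 Wh = 6.022 kWh
well pump: 1300 W × 11 h × 7 d = 100,100 Wh = 100.1 kWh
ceiling fan: 48.48 W × 5.5 h × 7 d = 1,866 Wh = 1.866 kWh
Total energy = 6.022 + 100.1 + 1.866 = 108 kWh
Cost = 108 kWh × €0.322 = €34.77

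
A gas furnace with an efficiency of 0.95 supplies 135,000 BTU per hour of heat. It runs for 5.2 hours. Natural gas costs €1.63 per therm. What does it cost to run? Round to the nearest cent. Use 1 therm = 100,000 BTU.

Heat delivered = 135,000 BTU/h × 5.2 h = 702,000 BTU
Gas input = 702,000 / 0.95 = 738,947 BTU
= 738,947 / 100,000 = 7.389 therm
Cost = 7.389 × €1.63/therm = €12.04

€12.04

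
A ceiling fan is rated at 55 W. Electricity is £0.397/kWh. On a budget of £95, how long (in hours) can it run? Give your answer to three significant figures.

4350 h

Energy budget = £95 / £0.397 per kWh = 239.3 kWh = 239,295 Wh
Runtime = 239,295 Wh / 55 W = 4,351 h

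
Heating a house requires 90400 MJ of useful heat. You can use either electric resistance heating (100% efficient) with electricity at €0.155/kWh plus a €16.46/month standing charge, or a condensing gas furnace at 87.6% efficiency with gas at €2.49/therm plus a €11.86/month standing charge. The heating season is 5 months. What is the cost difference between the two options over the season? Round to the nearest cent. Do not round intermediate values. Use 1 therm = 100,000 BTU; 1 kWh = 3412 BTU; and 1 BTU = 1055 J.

€1479.96

Heat load = 90400 MJ = 90,400,000,000 J / 1055 = 85,687,204 BTU
Gas: input = 85,687,204 / 0.876 = 97,816,443 BTU = 978.2 therm → 978.2 × €2.49 = €2,435.63; + 5 × €11.86 standing = €2,494.93
Electric: 85,687,204 BTU / 3412 = 25,110 kWh → × €0.155 = €3,892.59; + 5 × €16.46 standing = €3,974.89
Difference = |€2,494.93 − €3,974.89| = €1,479.96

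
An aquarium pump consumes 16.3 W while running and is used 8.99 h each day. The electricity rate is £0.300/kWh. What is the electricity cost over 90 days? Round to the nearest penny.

£3.96

Energy = 16.3 W × 8.99 h/day × 90 days = 13,188 Wh = 13.19 kWh
Cost = 13.19 kWh × £0.300/kWh = £3.96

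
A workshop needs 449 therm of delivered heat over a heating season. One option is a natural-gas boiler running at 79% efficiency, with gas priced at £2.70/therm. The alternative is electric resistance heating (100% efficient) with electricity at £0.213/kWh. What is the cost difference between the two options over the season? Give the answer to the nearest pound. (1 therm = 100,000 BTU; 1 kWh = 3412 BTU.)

Heat load = 449 therm × 100,000 = 44,900,000 BTU
Gas: input = 44,900,000 / 0.79 = 56,835,443 BTU = 568.4 therm → 568.4 × £2.70 = £1,534.56
Electric: 44,900,000 BTU / 3412 = 13,160 kWh → × £0.213 = £2,802.96
Difference = |£1,534.56 − £2,802.96| = £1,268.40 ≈ £1268

£1268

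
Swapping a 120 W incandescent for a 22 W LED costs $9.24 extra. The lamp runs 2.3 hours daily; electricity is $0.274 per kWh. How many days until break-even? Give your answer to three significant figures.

150 days

Power saved = 120 − 22 = 98 W
Daily energy saved = 98 W × 2.3 h = 225.4 Wh = 0.2254 kWh
Daily savings = 0.2254 × $0.274 = $0.0618
Payback = $9.24 / $0.0618 per day = 149.6 days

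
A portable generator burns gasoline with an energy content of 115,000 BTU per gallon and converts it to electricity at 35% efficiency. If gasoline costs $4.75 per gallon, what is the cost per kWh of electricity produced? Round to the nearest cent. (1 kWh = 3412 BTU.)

Electrical output per gallon = 115,000 BTU × 0.35 / 3412 BTU/kWh = 11.8 kWh
Cost per kWh = $4.75 / 11.8 kWh = $0.403

$0.40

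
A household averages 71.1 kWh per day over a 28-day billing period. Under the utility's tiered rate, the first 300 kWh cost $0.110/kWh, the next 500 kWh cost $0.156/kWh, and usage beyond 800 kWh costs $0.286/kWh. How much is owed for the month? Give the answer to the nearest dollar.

Usage = 71.1 kWh/day × 28 days = 1990.8 kWh
First 300 kWh × $0.110 = $33.00
Next 500 kWh × $0.156 = $78.00
Remaining 1190.8 kWh × $0.286 = $340.57
Total = $451.57 ≈ $452

$452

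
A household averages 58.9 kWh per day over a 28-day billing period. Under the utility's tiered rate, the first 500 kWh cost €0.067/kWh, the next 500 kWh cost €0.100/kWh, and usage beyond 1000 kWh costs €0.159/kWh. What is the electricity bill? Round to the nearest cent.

Usage = 58.9 kWh/day × 28 days = 1649.2 kWh
First 500 kWh × €0.067 = €33.50
Next 500 kWh × €0.100 = €50.00
Remaining 649.2 kWh × €0.159 = €103.22
Total = €186.72

€186.72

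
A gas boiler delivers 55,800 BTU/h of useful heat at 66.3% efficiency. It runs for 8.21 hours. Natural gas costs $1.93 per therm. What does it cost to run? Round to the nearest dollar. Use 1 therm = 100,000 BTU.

$13

Heat delivered = 55,800 BTU/h × 8.21 h = 458,118 BTU
Gas input = 458,118 / 0.663 = 690,977 BTU
= 690,977 / 100,000 = 6.91 therm
Cost = 6.91 × $1.93/therm = $13.34 ≈ $13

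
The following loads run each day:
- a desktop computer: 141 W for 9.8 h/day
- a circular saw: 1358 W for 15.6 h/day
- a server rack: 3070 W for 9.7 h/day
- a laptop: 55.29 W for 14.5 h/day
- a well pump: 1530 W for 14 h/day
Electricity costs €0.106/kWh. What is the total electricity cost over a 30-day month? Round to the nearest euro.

desktop computer: 141 W × 9.8 h × 30 d = 41,454 Wh = 41.45 kWh
circular saw: 1358 W × 15.6 h × 30 d = 635,544 Wh = 635.5 kWh
server rack: 3070 W × 9.7 h × 30 d = 893,370 Wh = 893.4 kWh
laptop: 55.29 W × 14.5 h × 30 d = 24,051 Wh = 24.05 kWh
well pump: 1530 W × 14 h × 30 d = 642,600 Wh = 642.6 kWh
Total energy = 41.45 + 635.5 + 893.4 + 24.05 + 642.6 = 2,237 kWh
Cost = 2,237 kWh × €0.106 = €237.12 ≈ €237

€237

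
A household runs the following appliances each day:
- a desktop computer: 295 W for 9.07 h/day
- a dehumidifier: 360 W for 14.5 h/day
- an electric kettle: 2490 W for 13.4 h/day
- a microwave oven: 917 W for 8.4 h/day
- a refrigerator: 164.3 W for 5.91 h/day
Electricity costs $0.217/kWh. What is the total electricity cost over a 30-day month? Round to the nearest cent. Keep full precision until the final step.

desktop computer: 295 W × 9.07 h × 30 d = 80,270 Wh = 80.27 kWh
dehumidifier: 360 W × 14.5 h × 30 d = 156,600 Wh = 156.6 kWh
electric kettle: 2490 W × 13.4 h × 30 d = 1,000,980 Wh = 1,001 kWh
microwave oven: 917 W × 8.4 h × 30 d = 231,084 Wh = 231.1 kWh
refrigerator: 164.3 W × 5.91 h × 30 d = 29,130 Wh = 29.13 kWh
Total energy = 80.27 + 156.6 + 1,001 + 231.1 + 29.13 = 1,498 kWh
Cost = 1,498 kWh × $0.217 = $325.08

$325.08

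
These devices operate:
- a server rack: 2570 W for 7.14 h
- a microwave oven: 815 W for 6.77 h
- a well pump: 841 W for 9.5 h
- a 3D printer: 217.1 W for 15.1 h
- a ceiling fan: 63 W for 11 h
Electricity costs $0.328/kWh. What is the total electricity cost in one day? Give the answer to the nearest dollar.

server rack: 2570 W × 7.14 h = 18,350 Wh = 18.35 kWh
microwave oven: 815 W × 6.77 h = 5,518 Wh = 5.518 kWh
well pump: 841 W × 9.5 h = 7,990 Wh = 7.989 kWh
3D printer: 217.1 W × 15.1 h = 3,278 Wh = 3.278 kWh
ceiling fan: 63 W × 11 h = 693 Wh = 0.693 kWh
Total energy = 18.35 + 5.518 + 7.989 + 3.278 + 0.693 = 35.83 kWh
Cost = 35.83 kWh × $0.328 = $11.75 ≈ $12

$12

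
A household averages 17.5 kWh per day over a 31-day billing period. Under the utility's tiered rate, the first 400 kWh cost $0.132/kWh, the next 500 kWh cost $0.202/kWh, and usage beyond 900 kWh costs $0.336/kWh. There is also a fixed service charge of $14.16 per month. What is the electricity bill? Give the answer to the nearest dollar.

Usage = 17.5 kWh/day × 31 days = 542.5 kWh
First 400 kWh × $0.132 = $52.80
Next 142.5 kWh × $0.202 = $28.79
Remaining tier: 0 kWh (not reached)
Energy charge = $81.59; + service $14.16 = $95.75 ≈ $96

$96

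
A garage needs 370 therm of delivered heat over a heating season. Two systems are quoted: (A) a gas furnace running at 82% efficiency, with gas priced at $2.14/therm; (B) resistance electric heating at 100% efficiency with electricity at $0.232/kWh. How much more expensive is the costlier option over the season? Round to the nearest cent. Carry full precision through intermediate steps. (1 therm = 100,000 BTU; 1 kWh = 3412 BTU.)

$1550.22

Heat load = 370 therm × 100,000 = 37,000,000 BTU
Gas: input = 37,000,000 / 0.82 = 45,121,951 BTU = 451.2 therm → 451.2 × $2.14 = $965.61
Electric: 37,000,000 BTU / 3412 = 10,840 kWh → × $0.232 = $2,515.83
Difference = |$965.61 − $2,515.83| = $1,550.22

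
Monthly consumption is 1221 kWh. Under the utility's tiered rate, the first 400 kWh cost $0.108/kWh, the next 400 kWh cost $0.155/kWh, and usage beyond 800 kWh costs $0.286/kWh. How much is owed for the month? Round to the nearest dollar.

First 400 kWh × $0.108 = $43.20
Next 400 kWh × $0.155 = $62.00
Remaining 421 kWh × $0.286 = $120.41
Total = $225.61 ≈ $226

$226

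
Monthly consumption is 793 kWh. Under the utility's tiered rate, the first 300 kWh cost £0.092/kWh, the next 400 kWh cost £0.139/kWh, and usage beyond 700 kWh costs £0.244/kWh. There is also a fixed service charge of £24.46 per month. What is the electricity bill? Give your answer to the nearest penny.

First 300 kWh × £0.092 = £27.60
Next 400 kWh × £0.139 = £55.60
Remaining 93 kWh × £0.244 = £22.69
Energy charge = £105.89; + service £24.46 = £130.35

£130.35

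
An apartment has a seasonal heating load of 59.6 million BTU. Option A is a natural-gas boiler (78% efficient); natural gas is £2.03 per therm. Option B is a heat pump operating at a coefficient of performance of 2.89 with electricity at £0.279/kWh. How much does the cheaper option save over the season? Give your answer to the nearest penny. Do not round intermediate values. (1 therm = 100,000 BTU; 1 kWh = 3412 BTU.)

£135.21

Heat load = 59.6 × 10⁶ BTU = 59,600,000 BTU
Gas: input = 59,600,000 / 0.780 = 76,410,256 BTU = 764.1 therm → 764.1 × £2.03 = £1,551.13
Heat pump: 59,600,000 BTU / 3412 = 17,470 kWh heat; / 2.89 = 6,044 kWh in → × £0.279 = £1,686.33
Difference = |£1,551.13 − £1,686.33| = £135.21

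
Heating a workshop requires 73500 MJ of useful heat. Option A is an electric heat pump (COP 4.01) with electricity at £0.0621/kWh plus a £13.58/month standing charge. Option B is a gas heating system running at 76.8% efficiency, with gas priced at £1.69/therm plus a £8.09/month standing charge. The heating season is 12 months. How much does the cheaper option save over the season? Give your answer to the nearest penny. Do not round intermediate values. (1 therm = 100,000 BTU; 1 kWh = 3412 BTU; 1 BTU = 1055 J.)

£1150.98

Heat load = 73500 MJ = 73,500,000,000 J / 1055 = 69,668,246 BTU
Gas: input = 69,668,246 / 0.768 = 90,713,863 BTU = 907.1 therm → 907.1 × £1.69 = £1,533.06; + 12 × £8.09 standing = £1,630.14
Heat pump: 69,668,246 BTU / 3412 = 20,420 kWh heat; / 4.01 = 5,092 kWh in → × £0.0621 = £316.21; + 12 × £13.58 standing = £479.17
Difference = |£1,630.14 − £479.17| = £1,150.98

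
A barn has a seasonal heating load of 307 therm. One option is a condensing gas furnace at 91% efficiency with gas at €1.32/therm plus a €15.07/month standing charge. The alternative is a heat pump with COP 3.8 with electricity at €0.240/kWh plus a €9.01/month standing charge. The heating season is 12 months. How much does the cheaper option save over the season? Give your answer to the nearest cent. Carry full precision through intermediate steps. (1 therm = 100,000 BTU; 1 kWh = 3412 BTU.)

€50.23

Heat load = 307 therm × 100,000 = 30,700,000 BTU
Gas: input = 30,700,000 / 0.91 = 33,736,264 BTU = 337.4 therm → 337.4 × €1.32 = €445.32; + 12 × €15.07 standing = €626.16
Heat pump: 30,700,000 BTU / 3412 = 8,998 kWh heat; / 3.8 = 2,368 kWh in → × €0.240 = €568.27; + 12 × €9.01 standing = €676.39
Difference = |€626.16 − €676.39| = €50.23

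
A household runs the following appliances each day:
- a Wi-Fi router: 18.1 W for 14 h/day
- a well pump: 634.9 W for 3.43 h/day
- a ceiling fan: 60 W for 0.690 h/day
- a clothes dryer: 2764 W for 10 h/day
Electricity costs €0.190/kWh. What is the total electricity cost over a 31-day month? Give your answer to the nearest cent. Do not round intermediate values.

Wi-Fi router: 18.1 W × 14 h × 31 d = 7,855 Wh = 7.855 kWh
well pump: 634.9 W × 3.43 h × 31 d = 67,509 Wh = 67.51 kWh
ceiling fan: 60 W × 0.690 h × 31 d = 1,283 Wh = 1.283 kWh
clothes dryer: 2764 W × 10 h × 31 d = 856,840 Wh = 856.8 kWh
Total energy = 7.855 + 67.51 + 1.283 + 856.8 = 933.5 kWh
Cost = 933.5 kWh × €0.190 = €177.36

€177.36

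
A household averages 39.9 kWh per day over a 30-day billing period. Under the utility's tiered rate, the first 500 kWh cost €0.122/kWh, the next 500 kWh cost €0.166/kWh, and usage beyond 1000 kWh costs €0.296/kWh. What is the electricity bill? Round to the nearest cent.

€202.31

Usage = 39.9 kWh/day × 30 days = 1197 kWh
First 500 kWh × €0.122 = €61.00
Next 500 kWh × €0.166 = €83.00
Remaining 197 kWh × €0.296 = €58.31
Total = €202.31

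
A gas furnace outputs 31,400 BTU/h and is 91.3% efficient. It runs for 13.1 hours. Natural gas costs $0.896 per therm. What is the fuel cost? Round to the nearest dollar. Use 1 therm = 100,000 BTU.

Heat delivered = 31,400 BTU/h × 13.1 h = 411,340 BTU
Gas input = 411,340 / 0.913 = 450,537 BTU
= 450,537 / 100,000 = 4.505 therm
Cost = 4.505 × $0.896/therm = $4.04 ≈ $4

$4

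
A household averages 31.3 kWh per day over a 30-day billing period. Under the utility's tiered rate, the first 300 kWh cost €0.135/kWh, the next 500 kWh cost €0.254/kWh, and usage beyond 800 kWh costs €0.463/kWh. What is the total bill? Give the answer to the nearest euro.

Usage = 31.3 kWh/day × 30 days = 939 kWh
First 300 kWh × €0.135 = €40.50
Next 500 kWh × €0.254 = €127.00
Remaining 139 kWh × €0.463 = €64.36
Total = €231.86 ≈ €232

€232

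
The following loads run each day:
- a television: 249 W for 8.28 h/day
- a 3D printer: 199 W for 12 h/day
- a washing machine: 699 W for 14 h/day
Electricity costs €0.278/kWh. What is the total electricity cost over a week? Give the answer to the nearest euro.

€28

television: 249 W × 8.28 h × 7 d = 14,432 Wh = 14.43 kWh
3D printer: 199 W × 12 h × 7 d = 16,716 Wh = 16.72 kWh
washing machine: 699 W × 14 h × 7 d = 68,502 Wh = 68.5 kWh
Total energy = 14.43 + 16.72 + 68.5 = 99.65 kWh
Cost = 99.65 kWh × €0.278 = €27.70 ≈ €28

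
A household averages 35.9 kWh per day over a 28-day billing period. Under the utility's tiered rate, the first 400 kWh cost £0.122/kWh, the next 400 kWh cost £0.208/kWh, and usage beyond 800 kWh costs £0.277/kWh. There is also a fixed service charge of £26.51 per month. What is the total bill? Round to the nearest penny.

£215.35

Usage = 35.9 kWh/day × 28 days = 1005.2 kWh
First 400 kWh × £0.122 = £48.80
Next 400 kWh × £0.208 = £83.20
Remaining 205.2 kWh × £0.277 = £56.84
Energy charge = £188.84; + service £26.51 = £215.35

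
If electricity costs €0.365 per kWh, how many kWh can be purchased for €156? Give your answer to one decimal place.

€156 / €0.365 per kWh = 427.4 kWh

427.4 kWh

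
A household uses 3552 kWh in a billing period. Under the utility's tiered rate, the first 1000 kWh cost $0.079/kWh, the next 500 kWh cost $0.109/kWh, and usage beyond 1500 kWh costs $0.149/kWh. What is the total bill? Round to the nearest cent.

First 1000 kWh × $0.079 = $79.00
Next 500 kWh × $0.109 = $54.50
Remaining 2052 kWh × $0.149 = $305.75
Total = $439.25

$439.25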